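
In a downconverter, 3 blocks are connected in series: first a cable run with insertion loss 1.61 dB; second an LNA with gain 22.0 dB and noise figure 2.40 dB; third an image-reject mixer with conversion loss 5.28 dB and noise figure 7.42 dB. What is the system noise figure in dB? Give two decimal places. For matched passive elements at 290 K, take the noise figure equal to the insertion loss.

Convert to linear (a loss of L dB is a gain of −L dB): F_i = 10^(NF_i/10), G_i = 10^(G_i,dB/10)
  Stage 1: F_1 = 10^(1.61/10) = 1.449, G_1 = 10^(−1.61/10) = 0.6902
  Stage 2: F_2 = 10^(2.40/10) = 1.738, G_2 = 10^(22.0/10) = 158.5
  Stage 3: F_3 = 10^(7.42/10) = 5.521, G_3 = 10^(−5.28/10) = 0.2965
Friis cascade:
  F = 1.449 + (1.738 − 1)/0.6902 + (5.521 − 1)/109.4 = 2.559
NF = 10 log₁₀(2.559) = 4.08 dB

4.08 dB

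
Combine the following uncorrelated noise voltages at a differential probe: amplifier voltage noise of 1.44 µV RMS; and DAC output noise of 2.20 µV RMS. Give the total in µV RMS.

Uncorrelated sources add in power (mean-square): V_tot = √(ΣV_i²)
V_tot = √[(1.44×10⁻⁶)² + (2.20×10⁻⁶)²] = 2.63×10⁻⁶ V = 2.63 µV

2.63 µV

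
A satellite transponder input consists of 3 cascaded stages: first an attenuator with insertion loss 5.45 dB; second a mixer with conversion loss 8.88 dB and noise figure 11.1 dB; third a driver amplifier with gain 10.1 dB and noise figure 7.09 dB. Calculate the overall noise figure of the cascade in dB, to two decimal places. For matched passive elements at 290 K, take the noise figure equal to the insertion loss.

21.95 dB

Convert to linear (a loss of L dB is a gain of −L dB): F_i = 10^(NF_i/10), G_i = 10^(G_i,dB/10)
  Stage 1: F_1 = 10^(5.45/10) = 3.508, G_1 = 10^(−5.45/10) = 0.2851
  Stage 2: F_2 = 10^(11.1/10) = 12.88, G_2 = 10^(−8.88/10) = 0.1294
  Stage 3: F_3 = 10^(7.09/10) = 5.117, G_3 = 10^(10.1/10) = 10.23
Friis cascade:
  F = 3.508 + (12.88 − 1)/0.2851 + (5.117 − 1)/0.03690 = 156.8
NF = 10 log₁₀(156.8) = 21.95 dB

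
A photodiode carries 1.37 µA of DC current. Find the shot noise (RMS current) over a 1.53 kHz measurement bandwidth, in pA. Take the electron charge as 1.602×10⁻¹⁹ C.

25.9 pA

I_n = √(2qI·B)
2qI·B = 2 × 1.602×10⁻¹⁹ × 1.37×10⁻⁶ × 1.53×10³ = 6.72×10⁻²² A²
I_n = √(6.72×10⁻²²) = 2.59×10⁻¹¹ A = 25.9 pA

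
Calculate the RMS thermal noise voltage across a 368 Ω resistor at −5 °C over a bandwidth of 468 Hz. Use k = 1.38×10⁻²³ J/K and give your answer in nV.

50.5 nV

T = −5 °C + 273.15 = 268.15 K
V_n = √(4kTRB)
4kTRB = 4 × 1.38×10⁻²³ × 268.15 × 3.68×10² × 4.68×10² = 2.55×10⁻¹⁵ V²
V_n = √(2.55×10⁻¹⁵) = 5.05×10⁻⁸ V = 50.5 nV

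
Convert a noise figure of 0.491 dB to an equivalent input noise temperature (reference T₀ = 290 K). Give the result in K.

F = 10^(0.491/10) = 1.1197
T_e = (F − 1)·T₀ = (1.1197 − 1) × 290 = 34.7 K

34.7 K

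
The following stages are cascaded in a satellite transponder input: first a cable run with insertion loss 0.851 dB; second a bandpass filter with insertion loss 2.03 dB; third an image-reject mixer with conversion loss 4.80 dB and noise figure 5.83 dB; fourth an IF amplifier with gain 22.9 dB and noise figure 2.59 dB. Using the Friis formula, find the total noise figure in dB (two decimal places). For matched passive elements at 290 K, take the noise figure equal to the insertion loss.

10.87 dB

Convert to linear (a loss of L dB is a gain of −L dB): F_i = 10^(NF_i/10), G_i = 10^(G_i,dB/10)
  Stage 1: F_1 = 10^(0.851/10) = 1.216, G_1 = 10^(−0.851/10) = 0.8221
  Stage 2: F_2 = 10^(2.03/10) = 1.596, G_2 = 10^(−2.03/10) = 0.6266
  Stage 3: F_3 = 10^(5.83/10) = 3.828, G_3 = 10^(−4.80/10) = 0.3311
  Stage 4: F_4 = 10^(2.59/10) = 1.816, G_4 = 10^(22.9/10) = 195.0
Friis cascade:
  F = 1.216 + (1.596 − 1)/0.8221 + (3.828 − 1)/0.5151 + (1.816 − 1)/0.1706 = 12.21
NF = 10 log₁₀(12.21) = 10.87 dB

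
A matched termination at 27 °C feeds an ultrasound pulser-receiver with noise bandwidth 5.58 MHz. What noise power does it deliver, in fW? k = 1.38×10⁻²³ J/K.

23.1 fW

T = 27 °C + 273.15 = 300.15 K
P_n = kTB = 1.38×10⁻²³ × 300.15 × 5.58×10⁶ = 2.31×10⁻¹⁴ W = 23.1 fW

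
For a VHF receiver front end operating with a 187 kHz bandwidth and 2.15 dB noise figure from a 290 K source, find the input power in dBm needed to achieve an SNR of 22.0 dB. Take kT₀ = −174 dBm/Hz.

Sensitivity = −174 + 10 log₁₀(B) + NF + SNR_min
= −174 + 52.72 + 2.15 + 22.0
= −97.13 dBm → −97.1 dBm

−97.1 dBm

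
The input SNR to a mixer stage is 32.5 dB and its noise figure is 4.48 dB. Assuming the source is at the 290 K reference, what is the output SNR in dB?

By definition F = SNR_in/SNR_out, so in dB: SNR_out = SNR_in − NF
SNR_out = 32.5 − 4.48 = 28.02 dB

28.02 dB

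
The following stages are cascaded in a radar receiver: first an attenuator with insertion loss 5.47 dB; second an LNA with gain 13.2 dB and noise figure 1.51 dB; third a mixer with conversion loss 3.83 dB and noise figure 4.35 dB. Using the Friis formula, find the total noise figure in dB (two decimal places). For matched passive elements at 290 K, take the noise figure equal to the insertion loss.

Convert to linear (a loss of L dB is a gain of −L dB): F_i = 10^(NF_i/10), G_i = 10^(G_i,dB/10)
  Stage 1: F_1 = 10^(5.47/10) = 3.524, G_1 = 10^(−5.47/10) = 0.2838
  Stage 2: F_2 = 10^(1.51/10) = 1.416, G_2 = 10^(13.2/10) = 20.89
  Stage 3: F_3 = 10^(4.35/10) = 2.723, G_3 = 10^(−3.83/10) = 0.4140
Friis cascade:
  F = 3.524 + (1.416 − 1)/0.2838 + (2.723 − 1)/5.929 = 5.279
NF = 10 log₁₀(5.279) = 7.23 dB

7.23 dB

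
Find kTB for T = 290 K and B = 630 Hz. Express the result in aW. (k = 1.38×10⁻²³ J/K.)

2.52 aW

P_n = kTB = 1.38×10⁻²³ × 290 × 6.30×10² = 2.52×10⁻¹⁸ W = 2.52 aW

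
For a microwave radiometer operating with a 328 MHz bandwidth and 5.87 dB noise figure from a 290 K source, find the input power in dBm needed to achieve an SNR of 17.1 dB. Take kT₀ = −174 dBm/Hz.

Sensitivity = −174 + 10 log₁₀(B) + NF + SNR_min
= −174 + 85.16 + 5.87 + 17.1
= −65.87 dBm → −65.9 dBm

−65.9 dBm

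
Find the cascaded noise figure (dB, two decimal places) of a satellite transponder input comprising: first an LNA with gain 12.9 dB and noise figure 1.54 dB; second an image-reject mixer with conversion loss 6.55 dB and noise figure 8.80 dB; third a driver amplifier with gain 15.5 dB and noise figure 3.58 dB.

Convert to linear (a loss of L dB is a gain of −L dB): F_i = 10^(NF_i/10), G_i = 10^(G_i,dB/10)
  Stage 1: F_1 = 10^(1.54/10) = 1.426, G_1 = 10^(12.9/10) = 19.50
  Stage 2: F_2 = 10^(8.80/10) = 7.586, G_2 = 10^(−6.55/10) = 0.2213
  Stage 3: F_3 = 10^(3.58/10) = 2.280, G_3 = 10^(15.5/10) = 35.48
Friis cascade:
  F = 1.426 + (7.586 − 1)/19.50 + (2.280 − 1)/4.315 = 2.060
NF = 10 log₁₀(2.060) = 3.14 dB

3.14 dB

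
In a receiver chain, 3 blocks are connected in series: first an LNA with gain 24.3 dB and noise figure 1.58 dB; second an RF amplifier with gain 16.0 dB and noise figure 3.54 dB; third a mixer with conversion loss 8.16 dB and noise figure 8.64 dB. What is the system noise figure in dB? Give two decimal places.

1.60 dB

Convert to linear (a loss of L dB is a gain of −L dB): F_i = 10^(NF_i/10), G_i = 10^(G_i,dB/10)
  Stage 1: F_1 = 10^(1.58/10) = 1.439, G_1 = 10^(24.3/10) = 269.2
  Stage 2: F_2 = 10^(3.54/10) = 2.259, G_2 = 10^(16.0/10) = 39.81
  Stage 3: F_3 = 10^(8.64/10) = 7.311, G_3 = 10^(−8.16/10) = 0.1528
Friis cascade:
  F = 1.439 + (2.259 − 1)/269.2 + (7.311 − 1)/1.072×10⁴ = 1.444
NF = 10 log₁₀(1.444) = 1.60 dB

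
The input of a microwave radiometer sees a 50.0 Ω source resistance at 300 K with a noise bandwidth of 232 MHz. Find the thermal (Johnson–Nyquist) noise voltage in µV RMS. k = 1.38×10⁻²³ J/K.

13.9 µV

V_n = √(4kTRB)
4kTRB = 4 × 1.38×10⁻²³ × 300 × 5.00×10¹ × 2.32×10⁸ = 1.92×10⁻¹⁰ V²
V_n = √(1.92×10⁻¹⁰) = 1.39×10⁻⁵ V = 13.9 µV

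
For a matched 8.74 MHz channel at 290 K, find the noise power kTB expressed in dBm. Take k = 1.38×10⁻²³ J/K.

P_n = kTB = 1.38×10⁻²³ × 290 × 8.74×10⁶ = 3.50×10⁻¹⁴ W
In dBm: 10 log₁₀(3.50×10⁻¹⁴ / 10⁻³) = −104.6 dBm

−104.6 dBm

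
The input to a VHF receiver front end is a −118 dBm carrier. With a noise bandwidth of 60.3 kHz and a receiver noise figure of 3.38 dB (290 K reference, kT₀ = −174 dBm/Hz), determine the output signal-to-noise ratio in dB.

4.8 dB

Noise floor: N = −174 + 10 log₁₀(B) + NF
10 log₁₀(6.03×10⁴) = 47.8 dB
N = −174 + 47.8 + 3.38 = −122.82 dBm
SNR = P_sig − N = −118 − (−122.82) = 4.82 dB → 4.8 dB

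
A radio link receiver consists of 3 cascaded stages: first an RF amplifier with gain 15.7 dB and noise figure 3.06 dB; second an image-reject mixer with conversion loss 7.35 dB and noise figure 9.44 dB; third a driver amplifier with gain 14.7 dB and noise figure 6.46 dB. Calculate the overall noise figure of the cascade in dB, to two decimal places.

Convert to linear (a loss of L dB is a gain of −L dB): F_i = 10^(NF_i/10), G_i = 10^(G_i,dB/10)
  Stage 1: F_1 = 10^(3.06/10) = 2.023, G_1 = 10^(15.7/10) = 37.15
  Stage 2: F_2 = 10^(9.44/10) = 8.790, G_2 = 10^(−7.35/10) = 0.1841
  Stage 3: F_3 = 10^(6.46/10) = 4.426, G_3 = 10^(14.7/10) = 29.51
Friis cascade:
  F = 2.023 + (8.790 − 1)/37.15 + (4.426 − 1)/6.839 = 2.734
NF = 10 log₁₀(2.734) = 4.37 dB

4.37 dB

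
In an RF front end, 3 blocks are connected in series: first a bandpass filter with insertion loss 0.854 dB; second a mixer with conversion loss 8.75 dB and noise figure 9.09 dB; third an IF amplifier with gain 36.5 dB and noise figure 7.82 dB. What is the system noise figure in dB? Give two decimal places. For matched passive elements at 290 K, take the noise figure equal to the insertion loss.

17.48 dB

Convert to linear (a loss of L dB is a gain of −L dB): F_i = 10^(NF_i/10), G_i = 10^(G_i,dB/10)
  Stage 1: F_1 = 10^(0.854/10) = 1.217, G_1 = 10^(−0.854/10) = 0.8215
  Stage 2: F_2 = 10^(9.09/10) = 8.110, G_2 = 10^(−8.75/10) = 0.1334
  Stage 3: F_3 = 10^(7.82/10) = 6.053, G_3 = 10^(36.5/10) = 4467
Friis cascade:
  F = 1.217 + (8.110 − 1)/0.8215 + (6.053 − 1)/0.1095 = 56.00
NF = 10 log₁₀(56.00) = 17.48 dB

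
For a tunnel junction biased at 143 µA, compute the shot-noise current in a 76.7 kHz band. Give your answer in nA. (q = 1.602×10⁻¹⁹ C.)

1.87 nA

I_n = √(2qI·B)
2qI·B = 2 × 1.602×10⁻¹⁹ × 1.43×10⁻⁴ × 7.67×10⁴ = 3.51×10⁻¹⁸ A²
I_n = √(3.51×10⁻¹⁸) = 1.87×10⁻⁹ A = 1.87 nA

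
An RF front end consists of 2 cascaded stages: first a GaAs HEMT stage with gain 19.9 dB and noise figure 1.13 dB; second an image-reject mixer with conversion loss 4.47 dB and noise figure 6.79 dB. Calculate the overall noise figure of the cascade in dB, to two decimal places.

1.26 dB

Convert to linear (a loss of L dB is a gain of −L dB): F_i = 10^(NF_i/10), G_i = 10^(G_i,dB/10)
  Stage 1: F_1 = 10^(1.13/10) = 1.297, G_1 = 10^(19.9/10) = 97.72
  Stage 2: F_2 = 10^(6.79/10) = 4.775, G_2 = 10^(−4.47/10) = 0.3573
Friis cascade:
  F = 1.297 + (4.775 − 1)/97.72 = 1.336
NF = 10 log₁₀(1.336) = 1.26 dB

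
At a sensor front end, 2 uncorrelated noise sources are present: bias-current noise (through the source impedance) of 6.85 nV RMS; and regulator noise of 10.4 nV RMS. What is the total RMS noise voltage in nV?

Uncorrelated sources add in power (mean-square): V_tot = √(ΣV_i²)
V_tot = √[(6.85×10⁻⁹)² + (1.04×10⁻⁸)²] = 1.25×10⁻⁸ V = 12.5 nV

12.5 nV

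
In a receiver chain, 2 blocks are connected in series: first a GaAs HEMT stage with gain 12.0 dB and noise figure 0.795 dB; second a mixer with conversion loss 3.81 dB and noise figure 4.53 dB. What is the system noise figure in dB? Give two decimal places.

1.20 dB

Convert to linear (a loss of L dB is a gain of −L dB): F_i = 10^(NF_i/10), G_i = 10^(G_i,dB/10)
  Stage 1: F_1 = 10^(0.795/10) = 1.201, G_1 = 10^(12.0/10) = 15.85
  Stage 2: F_2 = 10^(4.53/10) = 2.838, G_2 = 10^(−3.81/10) = 0.4159
Friis cascade:
  F = 1.201 + (2.838 − 1)/15.85 = 1.317
NF = 10 log₁₀(1.317) = 1.20 dB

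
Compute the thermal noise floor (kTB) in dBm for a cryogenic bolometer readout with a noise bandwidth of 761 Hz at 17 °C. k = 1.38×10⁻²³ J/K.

T = 17 °C + 273.15 = 290.15 K
P_n = kTB = 1.38×10⁻²³ × 290.15 × 7.61×10² = 3.05×10⁻¹⁸ W
In dBm: 10 log₁₀(3.05×10⁻¹⁸ / 10⁻³) = −145.2 dBm

−145.2 dBm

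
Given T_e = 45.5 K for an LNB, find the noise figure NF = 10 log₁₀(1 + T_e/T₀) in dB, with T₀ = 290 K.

0.633 dB

F = 1 + T_e/T₀ = 1 + 45.5/290 = 1.1569
NF = 10 log₁₀(1.1569) = 0.633 dB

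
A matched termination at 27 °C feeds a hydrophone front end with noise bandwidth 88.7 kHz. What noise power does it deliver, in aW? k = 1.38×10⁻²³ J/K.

367 aW

T = 27 °C + 273.15 = 300.15 K
P_n = kTB = 1.38×10⁻²³ × 300.15 × 8.87×10⁴ = 3.67×10⁻¹⁶ W = 367 aW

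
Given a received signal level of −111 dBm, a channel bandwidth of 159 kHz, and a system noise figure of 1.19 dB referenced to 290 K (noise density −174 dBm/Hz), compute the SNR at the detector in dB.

Noise floor: N = −174 + 10 log₁₀(B) + NF
10 log₁₀(1.59×10⁵) = 52.01 dB
N = −174 + 52.01 + 1.19 = −120.80 dBm
SNR = P_sig − N = −111 − (−120.80) = 9.80 dB → 9.8 dB

9.8 dB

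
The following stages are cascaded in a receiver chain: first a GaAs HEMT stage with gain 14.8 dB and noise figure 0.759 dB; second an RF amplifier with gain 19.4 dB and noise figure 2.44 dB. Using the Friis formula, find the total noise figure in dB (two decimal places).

0.85 dB

Convert to linear (a loss of L dB is a gain of −L dB): F_i = 10^(NF_i/10), G_i = 10^(G_i,dB/10)
  Stage 1: F_1 = 10^(0.759/10) = 1.191, G_1 = 10^(14.8/10) = 30.20
  Stage 2: F_2 = 10^(2.44/10) = 1.754, G_2 = 10^(19.4/10) = 87.10
Friis cascade:
  F = 1.191 + (1.754 − 1)/30.20 = 1.216
NF = 10 log₁₀(1.216) = 0.85 dB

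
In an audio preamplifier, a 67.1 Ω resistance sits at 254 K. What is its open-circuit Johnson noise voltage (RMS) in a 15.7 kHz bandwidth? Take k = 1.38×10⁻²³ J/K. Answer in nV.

V_n = √(4kTRB)
4kTRB = 4 × 1.38×10⁻²³ × 254 × 6.71×10¹ × 1.57×10⁴ = 1.48×10⁻¹⁴ V²
V_n = √(1.48×10⁻¹⁴) = 1.22×10⁻⁷ V = 122 nV

122 nV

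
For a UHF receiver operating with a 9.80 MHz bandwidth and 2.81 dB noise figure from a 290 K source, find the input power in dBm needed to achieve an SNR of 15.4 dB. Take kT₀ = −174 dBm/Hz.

−85.9 dBm

Sensitivity = −174 + 10 log₁₀(B) + NF + SNR_min
= −174 + 69.91 + 2.81 + 15.4
= −85.88 dBm → −85.9 dBm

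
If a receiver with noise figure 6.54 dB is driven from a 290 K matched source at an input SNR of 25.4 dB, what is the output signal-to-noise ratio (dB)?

By definition F = SNR_in/SNR_out, so in dB: SNR_out = SNR_in − NF
SNR_out = 25.4 − 6.54 = 18.86 dB

18.86 dB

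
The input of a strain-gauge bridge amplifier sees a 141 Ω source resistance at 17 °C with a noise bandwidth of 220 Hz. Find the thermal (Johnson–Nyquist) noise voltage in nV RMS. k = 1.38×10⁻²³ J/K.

T = 17 °C + 273.15 = 290.15 K
V_n = √(4kTRB)
4kTRB = 4 × 1.38×10⁻²³ × 290.15 × 1.41×10² × 2.20×10² = 4.97×10⁻¹⁶ V²
V_n = √(4.97×10⁻¹⁶) = 2.23×10⁻⁸ V = 22.3 nV

22.3 nV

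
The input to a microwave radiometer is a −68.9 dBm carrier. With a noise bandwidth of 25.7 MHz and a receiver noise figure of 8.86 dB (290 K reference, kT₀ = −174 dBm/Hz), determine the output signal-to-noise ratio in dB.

22.1 dB

Noise floor: N = −174 + 10 log₁₀(B) + NF
10 log₁₀(2.57×10⁷) = 74.1 dB
N = −174 + 74.1 + 8.86 = −91.04 dBm
SNR = P_sig − N = −68.9 − (−91.04) = 22.14 dB → 22.1 dB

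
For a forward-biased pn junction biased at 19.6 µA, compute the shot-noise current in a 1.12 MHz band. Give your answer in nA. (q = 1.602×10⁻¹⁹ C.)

I_n = √(2qI·B)
2qI·B = 2 × 1.602×10⁻¹⁹ × 1.96×10⁻⁵ × 1.12×10⁶ = 7.03×10⁻¹⁸ A²
I_n = √(7.03×10⁻¹⁸) = 2.65×10⁻⁹ A = 2.65 nA

2.65 nA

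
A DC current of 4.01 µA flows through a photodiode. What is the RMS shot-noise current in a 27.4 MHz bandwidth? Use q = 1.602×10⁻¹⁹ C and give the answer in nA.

5.93 nA

I_n = √(2qI·B)
2qI·B = 2 × 1.602×10⁻¹⁹ × 4.01×10⁻⁶ × 2.74×10⁷ = 3.52×10⁻¹⁷ A²
I_n = √(3.52×10⁻¹⁷) = 5.93×10⁻⁹ A = 5.93 nA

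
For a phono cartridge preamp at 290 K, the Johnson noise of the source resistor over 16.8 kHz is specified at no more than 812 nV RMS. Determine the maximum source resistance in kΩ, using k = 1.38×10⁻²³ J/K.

2.45 kΩ

Johnson–Nyquist: V_n = √(4kTRB) ⇒ R = V_n² / (4kTB)
4kTB = 4 × 1.38×10⁻²³ × 290 × 1.68×10⁴ = 2.69×10⁻¹⁶
R = (8.12×10⁻⁷)² / 2.69×10⁻¹⁶ = 2.45×10³ Ω = 2.45 kΩ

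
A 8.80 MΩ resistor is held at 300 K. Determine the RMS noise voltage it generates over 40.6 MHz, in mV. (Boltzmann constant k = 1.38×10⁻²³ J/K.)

V_n = √(4kTRB)
4kTRB = 4 × 1.38×10⁻²³ × 300 × 8.80×10⁶ × 4.06×10⁷ = 5.92×10⁻⁶ V²
V_n = √(5.92×10⁻⁶) = 2.43×10⁻³ V = 2.43 mV

2.43 mV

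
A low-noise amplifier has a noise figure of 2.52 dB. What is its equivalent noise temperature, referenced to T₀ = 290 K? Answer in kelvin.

228 K

F = 10^(2.52/10) = 1.78649
T_e = (F − 1)·T₀ = (1.78649 − 1) × 290 = 228 K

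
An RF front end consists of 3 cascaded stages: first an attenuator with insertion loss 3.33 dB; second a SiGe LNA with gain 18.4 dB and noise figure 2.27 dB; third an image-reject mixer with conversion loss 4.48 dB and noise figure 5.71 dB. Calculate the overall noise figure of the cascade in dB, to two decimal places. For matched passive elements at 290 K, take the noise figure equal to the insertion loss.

5.70 dB

Convert to linear (a loss of L dB is a gain of −L dB): F_i = 10^(NF_i/10), G_i = 10^(G_i,dB/10)
  Stage 1: F_1 = 10^(3.33/10) = 2.153, G_1 = 10^(−3.33/10) = 0.4645
  Stage 2: F_2 = 10^(2.27/10) = 1.687, G_2 = 10^(18.4/10) = 69.18
  Stage 3: F_3 = 10^(5.71/10) = 3.724, G_3 = 10^(−4.48/10) = 0.3565
Friis cascade:
  F = 2.153 + (1.687 − 1)/0.4645 + (3.724 − 1)/32.14 = 3.716
NF = 10 log₁₀(3.716) = 5.70 dB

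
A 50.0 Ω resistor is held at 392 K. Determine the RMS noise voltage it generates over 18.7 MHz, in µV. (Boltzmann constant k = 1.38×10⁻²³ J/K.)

V_n = √(4kTRB)
4kTRB = 4 × 1.38×10⁻²³ × 392 × 5.00×10¹ × 1.87×10⁷ = 2.02×10⁻¹¹ V²
V_n = √(2.02×10⁻¹¹) = 4.50×10⁻⁶ V = 4.50 µV

4.50 µV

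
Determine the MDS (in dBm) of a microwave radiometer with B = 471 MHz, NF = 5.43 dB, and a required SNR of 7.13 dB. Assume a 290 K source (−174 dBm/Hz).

−74.7 dBm

Sensitivity = −174 + 10 log₁₀(B) + NF + SNR_min
= −174 + 86.73 + 5.43 + 7.13
= −74.71 dBm → −74.7 dBm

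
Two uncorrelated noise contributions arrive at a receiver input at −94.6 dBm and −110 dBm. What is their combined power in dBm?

Convert to linear, add, convert back:
P₁ = 3.47×10⁻¹³ W, P₂ = 1.00×10⁻¹⁴ W
P_tot = 3.57×10⁻¹³ W → 10 log₁₀(P_tot / 10⁻³) = −94.5 dBm

−94.5 dBm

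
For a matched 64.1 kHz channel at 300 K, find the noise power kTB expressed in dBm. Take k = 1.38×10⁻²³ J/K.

−125.8 dBm

P_n = kTB = 1.38×10⁻²³ × 300 × 6.41×10⁴ = 2.65×10⁻¹⁶ W
In dBm: 10 log₁₀(2.65×10⁻¹⁶ / 10⁻³) = −125.8 dBm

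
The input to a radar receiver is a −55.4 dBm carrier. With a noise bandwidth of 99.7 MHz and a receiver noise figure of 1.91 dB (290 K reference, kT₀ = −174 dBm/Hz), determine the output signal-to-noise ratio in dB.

36.7 dB

Noise floor: N = −174 + 10 log₁₀(B) + NF
10 log₁₀(9.97×10⁷) = 79.99 dB
N = −174 + 79.99 + 1.91 = −92.10 dBm
SNR = P_sig − N = −55.4 − (−92.10) = 36.70 dB → 36.7 dB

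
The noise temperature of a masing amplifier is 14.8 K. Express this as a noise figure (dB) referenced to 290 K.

F = 1 + T_e/T₀ = 1 + 14.8/290 = 1.05103
NF = 10 log₁₀(1.05103) = 0.216 dB

0.216 dB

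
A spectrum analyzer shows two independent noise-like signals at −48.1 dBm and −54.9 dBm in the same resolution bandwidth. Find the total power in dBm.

−47.3 dBm

Convert to linear, add, convert back:
P₁ = 1.55×10⁻⁸ W, P₂ = 3.24×10⁻⁹ W
P_tot = 1.87×10⁻⁸ W → 10 log₁₀(P_tot / 10⁻³) = −47.3 dBm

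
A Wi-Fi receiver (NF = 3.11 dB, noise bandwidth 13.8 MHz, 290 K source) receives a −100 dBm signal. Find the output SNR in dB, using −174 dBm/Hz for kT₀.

−0.5 dB

Noise floor: N = −174 + 10 log₁₀(B) + NF
10 log₁₀(1.38×10⁷) = 71.4 dB
N = −174 + 71.4 + 3.11 = −99.49 dBm
SNR = P_sig − N = −100 − (−99.49) = −0.51 dB → −0.5 dB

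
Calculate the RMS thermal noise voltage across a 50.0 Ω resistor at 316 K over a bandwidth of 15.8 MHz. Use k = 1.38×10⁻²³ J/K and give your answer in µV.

V_n = √(4kTRB)
4kTRB = 4 × 1.38×10⁻²³ × 316 × 5.00×10¹ × 1.58×10⁷ = 1.38×10⁻¹¹ V²
V_n = √(1.38×10⁻¹¹) = 3.71×10⁻⁶ V = 3.71 µV

3.71 µV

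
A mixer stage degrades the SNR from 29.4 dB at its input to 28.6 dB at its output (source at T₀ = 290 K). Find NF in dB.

NF (dB) = SNR_in(dB) − SNR_out(dB) when the source is at T₀
NF = 29.4 − 28.6 = 0.8 dB

0.8 dB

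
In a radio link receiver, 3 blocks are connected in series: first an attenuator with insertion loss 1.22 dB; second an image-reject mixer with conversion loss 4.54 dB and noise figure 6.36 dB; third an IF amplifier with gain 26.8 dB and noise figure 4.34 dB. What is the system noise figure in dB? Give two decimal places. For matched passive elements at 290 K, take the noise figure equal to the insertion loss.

Convert to linear (a loss of L dB is a gain of −L dB): F_i = 10^(NF_i/10), G_i = 10^(G_i,dB/10)
  Stage 1: F_1 = 10^(1.22/10) = 1.324, G_1 = 10^(−1.22/10) = 0.7551
  Stage 2: F_2 = 10^(6.36/10) = 4.325, G_2 = 10^(−4.54/10) = 0.3516
  Stage 3: F_3 = 10^(4.34/10) = 2.716, G_3 = 10^(26.8/10) = 478.6
Friis cascade:
  F = 1.324 + (4.325 − 1)/0.7551 + (2.716 − 1)/0.2655 = 12.19
NF = 10 log₁₀(12.19) = 10.86 dB

10.86 dB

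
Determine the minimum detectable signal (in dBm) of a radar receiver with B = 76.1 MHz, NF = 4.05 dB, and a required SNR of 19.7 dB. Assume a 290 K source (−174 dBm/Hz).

Sensitivity = −174 + 10 log₁₀(B) + NF + SNR_min
= −174 + 78.81 + 4.05 + 19.7
= −71.44 dBm → −71.4 dBm

−71.4 dBm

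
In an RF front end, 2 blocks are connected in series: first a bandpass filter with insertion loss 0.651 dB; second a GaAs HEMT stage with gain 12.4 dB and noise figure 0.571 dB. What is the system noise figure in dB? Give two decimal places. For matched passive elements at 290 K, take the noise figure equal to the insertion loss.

Convert to linear (a loss of L dB is a gain of −L dB): F_i = 10^(NF_i/10), G_i = 10^(G_i,dB/10)
  Stage 1: F_1 = 10^(0.651/10) = 1.162, G_1 = 10^(−0.651/10) = 0.8608
  Stage 2: F_2 = 10^(0.571/10) = 1.141, G_2 = 10^(12.4/10) = 17.38
Friis cascade:
  F = 1.162 + (1.141 − 1)/0.8608 = 1.325
NF = 10 log₁₀(1.325) = 1.22 dB

1.22 dB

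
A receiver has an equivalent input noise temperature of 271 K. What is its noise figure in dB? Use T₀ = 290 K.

2.87 dB

F = 1 + T_e/T₀ = 1 + 271/290 = 1.93448
NF = 10 log₁₀(1.93448) = 2.87 dB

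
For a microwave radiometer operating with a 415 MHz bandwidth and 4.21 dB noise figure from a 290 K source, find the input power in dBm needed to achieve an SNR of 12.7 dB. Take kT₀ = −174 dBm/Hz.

−70.9 dBm

Sensitivity = −174 + 10 log₁₀(B) + NF + SNR_min
= −174 + 86.18 + 4.21 + 12.7
= −70.91 dBm → −70.9 dBm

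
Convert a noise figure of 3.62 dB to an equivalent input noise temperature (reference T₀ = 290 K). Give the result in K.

377 K

F = 10^(3.62/10) = 2.30144
T_e = (F − 1)·T₀ = (2.30144 − 1) × 290 = 377 K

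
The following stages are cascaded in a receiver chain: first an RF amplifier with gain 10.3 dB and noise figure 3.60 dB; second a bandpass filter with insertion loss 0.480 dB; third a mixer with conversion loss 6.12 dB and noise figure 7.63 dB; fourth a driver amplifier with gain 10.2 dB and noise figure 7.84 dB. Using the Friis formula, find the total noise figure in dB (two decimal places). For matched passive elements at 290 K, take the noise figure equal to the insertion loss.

Convert to linear (a loss of L dB is a gain of −L dB): F_i = 10^(NF_i/10), G_i = 10^(G_i,dB/10)
  Stage 1: F_1 = 10^(3.60/10) = 2.291, G_1 = 10^(10.3/10) = 10.72
  Stage 2: F_2 = 10^(0.480/10) = 1.117, G_2 = 10^(−0.480/10) = 0.8954
  Stage 3: F_3 = 10^(7.63/10) = 5.794, G_3 = 10^(−6.12/10) = 0.2443
  Stage 4: F_4 = 10^(7.84/10) = 6.081, G_4 = 10^(10.2/10) = 10.47
Friis cascade:
  F = 2.291 + (1.117 − 1)/10.72 + (5.794 − 1)/9.594 + (6.081 − 1)/2.344 = 4.969
NF = 10 log₁₀(4.969) = 6.96 dB

6.96 dB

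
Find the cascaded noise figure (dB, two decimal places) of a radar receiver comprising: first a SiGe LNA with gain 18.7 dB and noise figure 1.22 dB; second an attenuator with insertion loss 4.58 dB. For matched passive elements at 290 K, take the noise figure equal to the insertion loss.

1.30 dB

Convert to linear (a loss of L dB is a gain of −L dB): F_i = 10^(NF_i/10), G_i = 10^(G_i,dB/10)
  Stage 1: F_1 = 10^(1.22/10) = 1.324, G_1 = 10^(18.7/10) = 74.13
  Stage 2: F_2 = 10^(4.58/10) = 2.871, G_2 = 10^(−4.58/10) = 0.3483
Friis cascade:
  F = 1.324 + (2.871 − 1)/74.13 = 1.350
NF = 10 log₁₀(1.350) = 1.30 dB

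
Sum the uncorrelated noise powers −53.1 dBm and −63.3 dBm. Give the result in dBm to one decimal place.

−52.7 dBm

Convert to linear, add, convert back:
P₁ = 4.90×10⁻⁹ W, P₂ = 4.68×10⁻¹⁰ W
P_tot = 5.37×10⁻⁹ W → 10 log₁₀(P_tot / 10⁻³) = −52.7 dBm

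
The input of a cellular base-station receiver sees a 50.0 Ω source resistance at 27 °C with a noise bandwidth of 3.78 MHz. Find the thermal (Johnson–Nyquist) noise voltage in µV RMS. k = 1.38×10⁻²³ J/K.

1.77 µV

T = 27 °C + 273.15 = 300.15 K
V_n = √(4kTRB)
4kTRB = 4 × 1.38×10⁻²³ × 300.15 × 5.00×10¹ × 3.78×10⁶ = 3.13×10⁻¹² V²
V_n = √(3.13×10⁻¹²) = 1.77×10⁻⁶ V = 1.77 µV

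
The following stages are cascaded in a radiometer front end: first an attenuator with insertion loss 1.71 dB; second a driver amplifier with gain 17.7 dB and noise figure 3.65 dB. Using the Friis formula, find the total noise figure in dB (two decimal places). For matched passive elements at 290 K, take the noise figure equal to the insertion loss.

Convert to linear (a loss of L dB is a gain of −L dB): F_i = 10^(NF_i/10), G_i = 10^(G_i,dB/10)
  Stage 1: F_1 = 10^(1.71/10) = 1.483, G_1 = 10^(−1.71/10) = 0.6745
  Stage 2: F_2 = 10^(3.65/10) = 2.317, G_2 = 10^(17.7/10) = 58.88
Friis cascade:
  F = 1.483 + (2.317 − 1)/0.6745 = 3.436
NF = 10 log₁₀(3.436) = 5.36 dB

5.36 dB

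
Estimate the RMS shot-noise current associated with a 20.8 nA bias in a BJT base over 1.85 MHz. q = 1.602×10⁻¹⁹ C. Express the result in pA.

111 pA

I_n = √(2qI·B)
2qI·B = 2 × 1.602×10⁻¹⁹ × 2.08×10⁻⁸ × 1.85×10⁶ = 1.23×10⁻²⁰ A²
I_n = √(1.23×10⁻²⁰) = 1.11×10⁻¹⁰ A = 111 pA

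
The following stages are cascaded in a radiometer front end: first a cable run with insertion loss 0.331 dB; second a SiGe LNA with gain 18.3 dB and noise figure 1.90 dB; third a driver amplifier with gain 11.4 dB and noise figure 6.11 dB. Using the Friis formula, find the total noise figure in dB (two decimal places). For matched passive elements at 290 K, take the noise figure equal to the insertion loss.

2.36 dB

Convert to linear (a loss of L dB is a gain of −L dB): F_i = 10^(NF_i/10), G_i = 10^(G_i,dB/10)
  Stage 1: F_1 = 10^(0.331/10) = 1.079, G_1 = 10^(−0.331/10) = 0.9266
  Stage 2: F_2 = 10^(1.90/10) = 1.549, G_2 = 10^(18.3/10) = 67.61
  Stage 3: F_3 = 10^(6.11/10) = 4.083, G_3 = 10^(11.4/10) = 13.80
Friis cascade:
  F = 1.079 + (1.549 − 1)/0.9266 + (4.083 − 1)/62.65 = 1.721
NF = 10 log₁₀(1.721) = 2.36 dB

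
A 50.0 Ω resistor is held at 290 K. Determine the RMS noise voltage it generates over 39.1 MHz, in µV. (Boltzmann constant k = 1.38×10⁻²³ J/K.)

V_n = √(4kTRB)
4kTRB = 4 × 1.38×10⁻²³ × 290 × 5.00×10¹ × 3.91×10⁷ = 3.13×10⁻¹¹ V²
V_n = √(3.13×10⁻¹¹) = 5.59×10⁻⁶ V = 5.59 µV

5.59 µV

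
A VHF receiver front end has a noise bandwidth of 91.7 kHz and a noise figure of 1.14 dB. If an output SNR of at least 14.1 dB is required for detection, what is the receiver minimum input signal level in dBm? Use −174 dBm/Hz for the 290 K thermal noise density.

Sensitivity = −174 + 10 log₁₀(B) + NF + SNR_min
= −174 + 49.62 + 1.14 + 14.1
= −109.14 dBm → −109.1 dBm

−109.1 dBm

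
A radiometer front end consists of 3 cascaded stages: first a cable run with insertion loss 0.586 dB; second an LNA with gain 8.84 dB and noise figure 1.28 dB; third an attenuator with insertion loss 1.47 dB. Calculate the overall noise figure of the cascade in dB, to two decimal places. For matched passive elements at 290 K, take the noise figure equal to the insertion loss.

Convert to linear (a loss of L dB is a gain of −L dB): F_i = 10^(NF_i/10), G_i = 10^(G_i,dB/10)
  Stage 1: F_1 = 10^(0.586/10) = 1.144, G_1 = 10^(−0.586/10) = 0.8738
  Stage 2: F_2 = 10^(1.28/10) = 1.343, G_2 = 10^(8.84/10) = 7.656
  Stage 3: F_3 = 10^(1.47/10) = 1.403, G_3 = 10^(−1.47/10) = 0.7129
Friis cascade:
  F = 1.144 + (1.343 − 1)/0.8738 + (1.403 − 1)/6.690 = 1.597
NF = 10 log₁₀(1.597) = 2.03 dB

2.03 dB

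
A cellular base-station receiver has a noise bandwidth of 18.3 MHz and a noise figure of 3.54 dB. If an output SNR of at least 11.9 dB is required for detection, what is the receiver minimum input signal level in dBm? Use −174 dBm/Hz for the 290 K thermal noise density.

Sensitivity = −174 + 10 log₁₀(B) + NF + SNR_min
= −174 + 72.62 + 3.54 + 11.9
= −85.94 dBm → −85.9 dBm

−85.9 dBm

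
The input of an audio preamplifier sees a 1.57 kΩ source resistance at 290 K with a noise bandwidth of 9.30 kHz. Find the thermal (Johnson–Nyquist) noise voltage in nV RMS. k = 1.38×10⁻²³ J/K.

483 nV

V_n = √(4kTRB)
4kTRB = 4 × 1.38×10⁻²³ × 290 × 1.57×10³ × 9.30×10³ = 2.34×10⁻¹³ V²
V_n = √(2.34×10⁻¹³) = 4.83×10⁻⁷ V = 483 nV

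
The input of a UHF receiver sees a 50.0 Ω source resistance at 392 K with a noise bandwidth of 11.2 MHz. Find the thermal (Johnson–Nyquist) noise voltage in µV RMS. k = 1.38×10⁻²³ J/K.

3.48 µV

V_n = √(4kTRB)
4kTRB = 4 × 1.38×10⁻²³ × 392 × 5.00×10¹ × 1.12×10⁷ = 1.21×10⁻¹¹ V²
V_n = √(1.21×10⁻¹¹) = 3.48×10⁻⁶ V = 3.48 µV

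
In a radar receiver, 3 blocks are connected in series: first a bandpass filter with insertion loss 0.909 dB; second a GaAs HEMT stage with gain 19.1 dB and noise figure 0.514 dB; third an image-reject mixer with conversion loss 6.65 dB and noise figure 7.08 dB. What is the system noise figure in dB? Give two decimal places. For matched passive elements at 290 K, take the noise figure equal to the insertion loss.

Convert to linear (a loss of L dB is a gain of −L dB): F_i = 10^(NF_i/10), G_i = 10^(G_i,dB/10)
  Stage 1: F_1 = 10^(0.909/10) = 1.233, G_1 = 10^(−0.909/10) = 0.8111
  Stage 2: F_2 = 10^(0.514/10) = 1.126, G_2 = 10^(19.1/10) = 81.28
  Stage 3: F_3 = 10^(7.08/10) = 5.105, G_3 = 10^(−6.65/10) = 0.2163
Friis cascade:
  F = 1.233 + (1.126 − 1)/0.8111 + (5.105 − 1)/65.93 = 1.450
NF = 10 log₁₀(1.450) = 1.61 dB

1.61 dB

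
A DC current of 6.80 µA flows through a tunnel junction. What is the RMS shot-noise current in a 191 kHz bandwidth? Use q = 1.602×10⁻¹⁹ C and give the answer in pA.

I_n = √(2qI·B)
2qI·B = 2 × 1.602×10⁻¹⁹ × 6.80×10⁻⁶ × 1.91×10⁵ = 4.16×10⁻¹⁹ A²
I_n = √(4.16×10⁻¹⁹) = 6.45×10⁻¹⁰ A = 645 pA

645 pA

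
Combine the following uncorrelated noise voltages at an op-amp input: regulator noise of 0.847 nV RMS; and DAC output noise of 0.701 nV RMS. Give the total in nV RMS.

Uncorrelated sources add in power (mean-square): V_tot = √(ΣV_i²)
V_tot = √[(8.47×10⁻¹⁰)² + (7.01×10⁻¹⁰)²] = 1.10×10⁻⁹ V = 1.10 nV

1.10 nV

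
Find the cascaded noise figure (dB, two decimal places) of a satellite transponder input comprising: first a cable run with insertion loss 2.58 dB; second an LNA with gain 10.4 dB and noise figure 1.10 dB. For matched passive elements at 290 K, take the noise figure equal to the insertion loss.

3.68 dB

Convert to linear (a loss of L dB is a gain of −L dB): F_i = 10^(NF_i/10), G_i = 10^(G_i,dB/10)
  Stage 1: F_1 = 10^(2.58/10) = 1.811, G_1 = 10^(−2.58/10) = 0.5521
  Stage 2: F_2 = 10^(1.10/10) = 1.288, G_2 = 10^(10.4/10) = 10.96
Friis cascade:
  F = 1.811 + (1.288 − 1)/0.5521 = 2.333
NF = 10 log₁₀(2.333) = 3.68 dB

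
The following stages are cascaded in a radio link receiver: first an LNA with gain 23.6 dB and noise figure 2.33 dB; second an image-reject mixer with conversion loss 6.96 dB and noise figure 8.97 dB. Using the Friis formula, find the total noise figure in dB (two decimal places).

Convert to linear (a loss of L dB is a gain of −L dB): F_i = 10^(NF_i/10), G_i = 10^(G_i,dB/10)
  Stage 1: F_1 = 10^(2.33/10) = 1.710, G_1 = 10^(23.6/10) = 229.1
  Stage 2: F_2 = 10^(8.97/10) = 7.889, G_2 = 10^(−6.96/10) = 0.2014
Friis cascade:
  F = 1.710 + (7.889 − 1)/229.1 = 1.740
NF = 10 log₁₀(1.740) = 2.41 dB

2.41 dB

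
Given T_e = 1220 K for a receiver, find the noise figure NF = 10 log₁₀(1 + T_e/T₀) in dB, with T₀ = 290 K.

7.17 dB

F = 1 + T_e/T₀ = 1 + 1220/290 = 5.2069
NF = 10 log₁₀(5.2069) = 7.17 dB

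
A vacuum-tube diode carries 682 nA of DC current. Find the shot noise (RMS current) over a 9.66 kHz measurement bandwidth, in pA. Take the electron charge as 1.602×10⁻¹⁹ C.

I_n = √(2qI·B)
2qI·B = 2 × 1.602×10⁻¹⁹ × 6.82×10⁻⁷ × 9.66×10³ = 2.11×10⁻²¹ A²
I_n = √(2.11×10⁻²¹) = 4.59×10⁻¹¹ A = 45.9 pA

45.9 pA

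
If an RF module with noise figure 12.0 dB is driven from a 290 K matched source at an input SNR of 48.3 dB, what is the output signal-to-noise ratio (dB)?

By definition F = SNR_in/SNR_out, so in dB: SNR_out = SNR_in − NF
SNR_out = 48.3 − 12.0 = 36.3 dB

36.3 dB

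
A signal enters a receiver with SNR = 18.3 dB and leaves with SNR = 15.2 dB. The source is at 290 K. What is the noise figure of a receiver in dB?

NF (dB) = SNR_in(dB) − SNR_out(dB) when the source is at T₀
NF = 18.3 − 15.2 = 3.1 dB

3.1 dB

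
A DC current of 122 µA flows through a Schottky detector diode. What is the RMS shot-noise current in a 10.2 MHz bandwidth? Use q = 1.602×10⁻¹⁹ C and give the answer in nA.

I_n = √(2qI·B)
2qI·B = 2 × 1.602×10⁻¹⁹ × 1.22×10⁻⁴ × 1.02×10⁷ = 3.99×10⁻¹⁶ A²
I_n = √(3.99×10⁻¹⁶) = 2.00×10⁻⁸ A = 20.0 nA

20.0 nA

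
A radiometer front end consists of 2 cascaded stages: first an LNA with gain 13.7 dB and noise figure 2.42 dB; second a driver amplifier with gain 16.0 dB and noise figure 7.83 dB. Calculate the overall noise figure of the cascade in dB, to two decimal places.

2.93 dB

Convert to linear (a loss of L dB is a gain of −L dB): F_i = 10^(NF_i/10), G_i = 10^(G_i,dB/10)
  Stage 1: F_1 = 10^(2.42/10) = 1.746, G_1 = 10^(13.7/10) = 23.44
  Stage 2: F_2 = 10^(7.83/10) = 6.067, G_2 = 10^(16.0/10) = 39.81
Friis cascade:
  F = 1.746 + (6.067 − 1)/23.44 = 1.962
NF = 10 log₁₀(1.962) = 2.93 dB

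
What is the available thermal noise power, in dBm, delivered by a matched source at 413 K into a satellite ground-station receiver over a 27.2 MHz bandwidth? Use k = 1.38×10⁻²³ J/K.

P_n = kTB = 1.38×10⁻²³ × 413 × 2.72×10⁷ = 1.55×10⁻¹³ W
In dBm: 10 log₁₀(1.55×10⁻¹³ / 10⁻³) = −98.1 dBm

−98.1 dBm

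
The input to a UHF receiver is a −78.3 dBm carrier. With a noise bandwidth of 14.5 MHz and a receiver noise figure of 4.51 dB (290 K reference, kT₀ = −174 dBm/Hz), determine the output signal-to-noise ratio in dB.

Noise floor: N = −174 + 10 log₁₀(B) + NF
10 log₁₀(1.45×10⁷) = 71.61 dB
N = −174 + 71.61 + 4.51 = −97.88 dBm
SNR = P_sig − N = −78.3 − (−97.88) = 19.58 dB → 19.6 dB

19.6 dB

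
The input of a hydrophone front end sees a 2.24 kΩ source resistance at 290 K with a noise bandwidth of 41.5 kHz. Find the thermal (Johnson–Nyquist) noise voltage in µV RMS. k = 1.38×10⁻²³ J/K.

V_n = √(4kTRB)
4kTRB = 4 × 1.38×10⁻²³ × 290 × 2.24×10³ × 4.15×10⁴ = 1.49×10⁻¹² V²
V_n = √(1.49×10⁻¹²) = 1.22×10⁻⁶ V = 1.22 µV

1.22 µV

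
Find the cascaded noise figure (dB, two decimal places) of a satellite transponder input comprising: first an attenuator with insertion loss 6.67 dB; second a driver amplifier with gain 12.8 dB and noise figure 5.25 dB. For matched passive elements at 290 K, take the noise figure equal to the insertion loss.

11.92 dB

Convert to linear (a loss of L dB is a gain of −L dB): F_i = 10^(NF_i/10), G_i = 10^(G_i,dB/10)
  Stage 1: F_1 = 10^(6.67/10) = 4.645, G_1 = 10^(−6.67/10) = 0.2153
  Stage 2: F_2 = 10^(5.25/10) = 3.350, G_2 = 10^(12.8/10) = 19.05
Friis cascade:
  F = 4.645 + (3.350 − 1)/0.2153 = 15.56
NF = 10 log₁₀(15.56) = 11.92 dB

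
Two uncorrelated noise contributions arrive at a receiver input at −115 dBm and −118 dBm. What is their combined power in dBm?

Convert to linear, add, convert back:
P₁ = 3.16×10⁻¹⁵ W, P₂ = 1.58×10⁻¹⁵ W
P_tot = 4.75×10⁻¹⁵ W → 10 log₁₀(P_tot / 10⁻³) = −113.2 dBm

−113.2 dBm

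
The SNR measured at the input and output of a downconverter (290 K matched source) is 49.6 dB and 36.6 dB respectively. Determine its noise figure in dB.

13.0 dB

NF (dB) = SNR_in(dB) − SNR_out(dB) when the source is at T₀
NF = 49.6 − 36.6 = 13.0 dB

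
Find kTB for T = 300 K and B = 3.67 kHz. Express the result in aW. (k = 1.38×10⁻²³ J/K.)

15.2 aW

P_n = kTB = 1.38×10⁻²³ × 300 × 3.67×10³ = 1.52×10⁻¹⁷ W = 15.2 aW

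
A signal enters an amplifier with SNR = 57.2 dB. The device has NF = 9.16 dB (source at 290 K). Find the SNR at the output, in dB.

48.04 dB

By definition F = SNR_in/SNR_out, so in dB: SNR_out = SNR_in − NF
SNR_out = 57.2 − 9.16 = 48.04 dB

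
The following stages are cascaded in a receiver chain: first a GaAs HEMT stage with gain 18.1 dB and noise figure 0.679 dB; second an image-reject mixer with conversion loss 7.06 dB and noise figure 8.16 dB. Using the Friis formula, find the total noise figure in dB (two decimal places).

0.99 dB

Convert to linear (a loss of L dB is a gain of −L dB): F_i = 10^(NF_i/10), G_i = 10^(G_i,dB/10)
  Stage 1: F_1 = 10^(0.679/10) = 1.169, G_1 = 10^(18.1/10) = 64.57
  Stage 2: F_2 = 10^(8.16/10) = 6.546, G_2 = 10^(−7.06/10) = 0.1968
Friis cascade:
  F = 1.169 + (6.546 − 1)/64.57 = 1.255
NF = 10 log₁₀(1.255) = 0.99 dB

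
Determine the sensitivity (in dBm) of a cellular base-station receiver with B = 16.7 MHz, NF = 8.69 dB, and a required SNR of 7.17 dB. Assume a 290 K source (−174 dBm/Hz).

Sensitivity = −174 + 10 log₁₀(B) + NF + SNR_min
= −174 + 72.23 + 8.69 + 7.17
= −85.91 dBm → −85.9 dBm

−85.9 dBm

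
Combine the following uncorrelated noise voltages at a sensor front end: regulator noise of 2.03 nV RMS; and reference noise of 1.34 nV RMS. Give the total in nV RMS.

2.43 nV

Uncorrelated sources add in power (mean-square): V_tot = √(ΣV_i²)
V_tot = √[(2.03×10⁻⁹)² + (1.34×10⁻⁹)²] = 2.43×10⁻⁹ V = 2.43 nV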